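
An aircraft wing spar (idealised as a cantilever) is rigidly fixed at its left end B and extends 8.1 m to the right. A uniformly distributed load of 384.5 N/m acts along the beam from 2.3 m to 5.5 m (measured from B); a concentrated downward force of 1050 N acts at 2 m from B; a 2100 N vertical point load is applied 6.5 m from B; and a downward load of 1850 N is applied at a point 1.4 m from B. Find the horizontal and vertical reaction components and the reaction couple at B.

B_x = 0, B_y = 6230 N, M_B = 23140 N·m

Resultant of the distributed load: 384.5 × 3.2 = 1230.4 N at 3.9 m from B.
ΣF_x = 0: B_x = 0.
ΣF_y = 0: B_y − 384.5·3.2 − 1050 − 2100 − 1850 = 0 → B_y = 6230 N.
ΣM about B: M_B − (384.5·3.2)·3.9 − 1050·2 − 2100·6.5 − 1850·1.4 = 0 → M_B = 23140 N·m.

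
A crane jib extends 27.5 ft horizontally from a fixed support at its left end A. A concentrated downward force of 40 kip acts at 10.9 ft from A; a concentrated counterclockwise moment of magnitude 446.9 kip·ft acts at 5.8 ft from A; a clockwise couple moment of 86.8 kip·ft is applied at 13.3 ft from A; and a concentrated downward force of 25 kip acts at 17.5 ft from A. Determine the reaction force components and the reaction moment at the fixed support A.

A_x = 0, A_y = 65.00 kip, M_A = 513.4 kip·ft

ΣF_x = 0: A_x = 0.
ΣF_y = 0: A_y − 40 − 25 = 0 → A_y = 65.00 kip.
ΣM about A: M_A − 40·10.9 + 446.9 − 86.8 − 25·17.5 = 0 → M_A = 513.4 kip·ft.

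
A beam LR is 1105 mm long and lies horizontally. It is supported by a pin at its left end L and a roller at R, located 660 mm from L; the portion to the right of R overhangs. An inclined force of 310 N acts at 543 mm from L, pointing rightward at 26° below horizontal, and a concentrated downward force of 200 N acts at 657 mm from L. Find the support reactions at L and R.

ΣM about L: R_y·660 − 310·sin26°·543 − 200·657 = 0 → R_y = 205191/660 = 310.895 ≈ 310.9 N.
ΣF_y = 0: L_y + 310.895 − 310·sin26° − 200 = 0 → L_y = 25.00 N.
ΣF_x = 0: L_x + 310·cos26° = 0 → L_x = -278.6 N.

L_x = -278.6 N, L_y = 25.00 N, R_y = 310.9 N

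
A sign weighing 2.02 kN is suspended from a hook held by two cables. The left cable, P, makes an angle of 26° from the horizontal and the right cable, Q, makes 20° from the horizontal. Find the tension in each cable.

T_P = 2.639 kN, T_Q = 2.524 kN

ΣF_x = 0: −T_P·cos26° + T_Q·cos20° = 0 → T_Q = 0.956477·T_P.
ΣF_y = 0: T_P·sin26° + T_Q·sin20° = 2.02.
Substitute: T_P·(0.438371 + 0.956477·0.34202) = 2.02 → T_P = 2.63878 ≈ 2.639 kN.
Then T_Q = 0.956477 × 2.63878 = 2.524 kN.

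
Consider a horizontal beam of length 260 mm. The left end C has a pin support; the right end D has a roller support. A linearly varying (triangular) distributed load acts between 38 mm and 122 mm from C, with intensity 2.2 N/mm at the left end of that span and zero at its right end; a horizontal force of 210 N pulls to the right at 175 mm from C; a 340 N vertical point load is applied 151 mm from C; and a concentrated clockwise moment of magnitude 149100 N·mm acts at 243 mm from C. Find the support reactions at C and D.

C_x = -210.0 N, C_y = -362.0 N, D_y = 794.4 N

Resultant of the triangular load: ½ × 2.2 × 84 = 92.4 N, acting at 66 mm from C (one-third of the span from the peak).
ΣM about C: D_y·260 − (½·2.2·84)·66 − 340·151 − 149100 = 0 → D_y = 206538.4/260 = 794.378 ≈ 794.4 N.
ΣF_y = 0: C_y + 794.378 − ½·2.2·84 − 340 = 0 → C_y = -362.0 N.
ΣF_x = 0: C_x + 210 = 0 → C_x = -210.0 N.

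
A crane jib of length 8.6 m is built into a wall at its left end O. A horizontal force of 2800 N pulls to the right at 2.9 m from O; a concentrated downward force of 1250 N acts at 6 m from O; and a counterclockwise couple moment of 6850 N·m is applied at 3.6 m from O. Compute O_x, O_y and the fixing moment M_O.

ΣF_x = 0: O_x + 2800 = 0 → O_x = -2800 N.
ΣF_y = 0: O_y − 1250 = 0 → O_y = 1250 N.
ΣM about O: M_O − 1250·6 + 6850 = 0 → M_O = 650.0 N·m.

O_x = -2800 N, O_y = 1250 N, M_O = 650.0 N·m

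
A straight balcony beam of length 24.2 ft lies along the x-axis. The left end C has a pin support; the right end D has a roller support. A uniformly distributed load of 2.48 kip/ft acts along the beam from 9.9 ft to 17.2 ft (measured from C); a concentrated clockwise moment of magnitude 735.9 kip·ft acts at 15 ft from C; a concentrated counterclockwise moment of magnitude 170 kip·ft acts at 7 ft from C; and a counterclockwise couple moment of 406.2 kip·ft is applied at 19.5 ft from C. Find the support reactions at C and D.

C_x = 0, C_y = 1.368 kip, D_y = 16.74 kip

Resultant of the distributed load: 2.48 × 7.3 = 18.104 kip at 13.55 ft from C.
Taking moments about C: D_y·24.2 − (2.48·7.3)·13.55 − 735.9 + 170 + 406.2 = 0 → D_y = 405.0092/24.2 = 16.7359 ≈ 16.74 kip.
ΣF_y = 0: C_y + 16.7359 − 2.48·7.3 = 0 → C_y = 1.368 kip.
ΣF_x = 0: no horizontal applied forces, so C_x = 0.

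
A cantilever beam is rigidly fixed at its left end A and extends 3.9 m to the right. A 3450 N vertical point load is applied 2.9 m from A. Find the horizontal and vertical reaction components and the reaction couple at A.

A_x = 0, A_y = 3450 N, M_A = 10000 N·m

ΣF_x = 0: A_x = 0.
ΣF_y = 0: A_y − 3450 = 0 → A_y = 3450 N.
ΣM about A: M_A − 3450·2.9 = 0 → M_A = 10000 N·m.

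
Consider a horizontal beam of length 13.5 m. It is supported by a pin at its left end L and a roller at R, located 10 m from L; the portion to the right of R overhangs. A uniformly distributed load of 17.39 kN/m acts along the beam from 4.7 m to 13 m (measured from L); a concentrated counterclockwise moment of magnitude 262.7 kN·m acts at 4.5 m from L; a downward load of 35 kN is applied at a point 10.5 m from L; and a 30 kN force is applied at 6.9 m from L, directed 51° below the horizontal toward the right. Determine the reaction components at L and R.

L_x = -18.88 kN, L_y = 48.35 kN, R_y = 154.3 kN

Resultant of the distributed load: 17.39 × 8.3 = 144.337 kN at 8.85 m from L.
Moments about L: R_y·10 − (17.39·8.3)·8.85 + 262.7 − 35·10.5 − 30·sin51°·6.9 = 0 → R_y = 1543.05/10 = 154.305 ≈ 154.3 kN.
ΣF_y = 0: L_y + 154.305 − 17.39·8.3 − 35 − 30·sin51° = 0 → L_y = 48.35 kN.
ΣF_x = 0: L_x + 30·cos51° = 0 → L_x = -18.88 kN.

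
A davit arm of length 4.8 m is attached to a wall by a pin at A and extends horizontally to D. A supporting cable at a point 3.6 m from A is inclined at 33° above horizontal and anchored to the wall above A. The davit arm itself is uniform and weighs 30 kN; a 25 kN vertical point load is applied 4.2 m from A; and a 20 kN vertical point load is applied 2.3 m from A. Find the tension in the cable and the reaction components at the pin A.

ΣM about A: T·sin33°·3.6 − 30·2.4 − 25·4.2 − 20·2.3 = 0 → T = 223/(3.6·0.544639) = 113.735 ≈ 113.7 kN.
ΣF_x = 0: A_x − T·cos33° = 0 → A_x = 113.735 × 0.838671 = 95.39 kN.
ΣF_y = 0: A_y + T·sin33° − 30 − 25 − 20 = 0 → A_y = 75 − 113.735 × 0.544639 = 13.06 kN.

T = 113.7 kN, A_x = 95.39 kN, A_y = 13.06 kN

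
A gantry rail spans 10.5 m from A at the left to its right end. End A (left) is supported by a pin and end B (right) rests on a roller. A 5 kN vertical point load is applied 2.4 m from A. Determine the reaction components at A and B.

A_x = 0, A_y = 3.857 kN, B_y = 1.143 kN

Moments about A: B_y·10.5 − 5·2.4 = 0 → B_y = 12/10.5 = 1.14286 ≈ 1.143 kN.
ΣF_y = 0: A_y + 1.14286 − 5 = 0 → A_y = 3.857 kN.
ΣF_x = 0: no horizontal applied forces, so A_x = 0.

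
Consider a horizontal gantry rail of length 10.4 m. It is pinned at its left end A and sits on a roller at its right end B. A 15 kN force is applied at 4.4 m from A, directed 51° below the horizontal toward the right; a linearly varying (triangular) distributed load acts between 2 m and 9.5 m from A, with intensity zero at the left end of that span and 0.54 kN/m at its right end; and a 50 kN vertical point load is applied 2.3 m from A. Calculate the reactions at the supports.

Resultant of the triangular load: ½ × 0.54 × 7.5 = 2.025 kN, acting at 7 m from A (one-third of the span from the peak).
Moments about A: B_y·10.4 − 15·sin51°·4.4 − (½·0.54·7.5)·7 − 50·2.3 = 0 → B_y = 180.467/10.4 = 17.3526 ≈ 17.35 kN.
ΣF_y = 0: A_y + 17.3526 − 15·sin51° − ½·0.54·7.5 − 50 = 0 → A_y = 46.33 kN.
ΣF_x = 0: A_x + 15·cos51° = 0 → A_x = -9.440 kN.

A_x = -9.440 kN, A_y = 46.33 kN, B_y = 17.35 kN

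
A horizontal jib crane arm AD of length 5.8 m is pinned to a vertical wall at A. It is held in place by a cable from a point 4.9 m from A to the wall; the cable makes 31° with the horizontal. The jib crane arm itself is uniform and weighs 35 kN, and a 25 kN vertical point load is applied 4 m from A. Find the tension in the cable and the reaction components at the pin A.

T = 79.84 kN, A_x = 68.44 kN, A_y = 18.88 kN

ΣM about A: T·sin31°·4.9 − 35·2.9 − 25·4 = 0 → T = 201.5/(4.9·0.515038) = 79.8435 ≈ 79.84 kN.
ΣF_x = 0: A_x − T·cos31° = 0 → A_x = 79.8435 × 0.857167 = 68.44 kN.
ΣF_y = 0: A_y + T·sin31° − 35 − 25 = 0 → A_y = 60 − 79.8435 × 0.515038 = 18.88 kN.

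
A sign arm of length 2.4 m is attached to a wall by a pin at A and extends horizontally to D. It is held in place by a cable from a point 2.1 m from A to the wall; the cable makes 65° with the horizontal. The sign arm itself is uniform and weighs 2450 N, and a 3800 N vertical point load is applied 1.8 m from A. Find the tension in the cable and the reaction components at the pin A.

T = 5139 N, A_x = 2172 N, A_y = 1593 N

ΣM about A: T·sin65°·2.1 − 2450·1.2 − 3800·1.8 = 0 → T = 9780/(2.1·0.906308) = 5138.59 ≈ 5139 N.
ΣF_x = 0: A_x − T·cos65° = 0 → A_x = 5138.59 × 0.422618 = 2172 N.
ΣF_y = 0: A_y + T·sin65° − 2450 − 3800 = 0 → A_y = 6250 − 5138.59 × 0.906308 = 1593 N.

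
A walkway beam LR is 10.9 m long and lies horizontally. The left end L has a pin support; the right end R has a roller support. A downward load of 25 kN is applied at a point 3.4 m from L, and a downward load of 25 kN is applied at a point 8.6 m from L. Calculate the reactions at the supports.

L_x = 0, L_y = 22.48 kN, R_y = 27.52 kN

ΣM about L: R_y·10.9 − 25·3.4 − 25·8.6 = 0 → R_y = 300/10.9 = 27.5229 ≈ 27.52 kN.
ΣF_y = 0: L_y + 27.5229 − 25 − 25 = 0 → L_y = 22.48 kN.
ΣF_x = 0: no horizontal applied forces, so L_x = 0.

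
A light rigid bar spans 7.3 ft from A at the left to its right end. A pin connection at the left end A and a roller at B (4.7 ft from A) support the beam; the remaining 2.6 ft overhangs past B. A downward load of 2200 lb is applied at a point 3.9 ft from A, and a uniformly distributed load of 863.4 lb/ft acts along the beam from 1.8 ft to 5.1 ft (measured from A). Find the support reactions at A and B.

A_x = 0, A_y = 1132 lb, B_y = 3917 lb

Resultant of the distributed load: 863.4 × 3.3 = 2849.22 lb at 3.45 ft from A.
ΣM about A: B_y·4.7 − 2200·3.9 − (863.4·3.3)·3.45 = 0 → B_y = 18409.809/4.7 = 3916.98 ≈ 3917 lb.
ΣF_y = 0: A_y + 3916.98 − 2200 − 863.4·3.3 = 0 → A_y = 1132 lb.
ΣF_x = 0: no horizontal applied forces, so A_x = 0.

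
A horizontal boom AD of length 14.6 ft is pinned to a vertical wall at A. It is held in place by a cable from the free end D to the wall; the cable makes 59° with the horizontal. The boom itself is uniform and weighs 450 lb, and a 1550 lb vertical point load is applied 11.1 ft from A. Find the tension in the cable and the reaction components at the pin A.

ΣM about A: T·sin59°·14.6 − 450·7.3 − 1550·11.1 = 0 → T = 20490/(14.6·0.857167) = 1637.28 ≈ 1637 lb.
ΣF_x = 0: A_x − T·cos59° = 0 → A_x = 1637.28 × 0.515038 = 843.3 lb.
ΣF_y = 0: A_y + T·sin59° − 450 − 1550 = 0 → A_y = 2000 − 1637.28 × 0.857167 = 596.6 lb.

T = 1637 lb, A_x = 843.3 lb, A_y = 596.6 lb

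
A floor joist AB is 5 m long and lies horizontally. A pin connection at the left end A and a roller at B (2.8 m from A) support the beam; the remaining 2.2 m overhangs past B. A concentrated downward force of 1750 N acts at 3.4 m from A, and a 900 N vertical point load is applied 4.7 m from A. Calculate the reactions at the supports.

A_x = 0, A_y = -985.7 N, B_y = 3636 N

Taking moments about A: B_y·2.8 − 1750·3.4 − 900·4.7 = 0 → B_y = 10180/2.8 = 3635.71 ≈ 3636 N.
ΣF_y = 0: A_y + 3635.71 − 1750 − 900 = 0 → A_y = -985.7 N.
ΣF_x = 0: no horizontal applied forces, so A_x = 0.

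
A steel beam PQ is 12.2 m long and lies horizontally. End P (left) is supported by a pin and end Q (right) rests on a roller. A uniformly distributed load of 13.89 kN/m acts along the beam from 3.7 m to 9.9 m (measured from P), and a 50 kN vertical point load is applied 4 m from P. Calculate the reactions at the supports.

P_x = 0, P_y = 71.72 kN, Q_y = 64.39 kN

Resultant of the distributed load: 13.89 × 6.2 = 86.118 kN at 6.8 m from P.
Taking moments about P: Q_y·12.2 − (13.89·6.2)·6.8 − 50·4 = 0 → Q_y = 785.6024/12.2 = 64.3936 ≈ 64.39 kN.
ΣF_y = 0: P_y + 64.3936 − 13.89·6.2 − 50 = 0 → P_y = 71.72 kN.
ΣF_x = 0: no horizontal applied forces, so P_x = 0.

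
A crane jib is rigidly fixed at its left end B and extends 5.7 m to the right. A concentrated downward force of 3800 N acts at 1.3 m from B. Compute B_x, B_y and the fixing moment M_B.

ΣF_x = 0: B_x = 0.
ΣF_y = 0: B_y − 3800 = 0 → B_y = 3800 N.
ΣM about B: M_B − 3800·1.3 = 0 → M_B = 4940 N·m.

B_x = 0, B_y = 3800 N, M_B = 4940 N·m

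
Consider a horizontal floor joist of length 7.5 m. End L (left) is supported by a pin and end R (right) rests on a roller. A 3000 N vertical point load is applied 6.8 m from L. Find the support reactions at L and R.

ΣM about L: R_y·7.5 − 3000·6.8 = 0 → R_y = 20400/7.5 = 2720 N.
ΣF_y = 0: L_y + 2720 − 3000 = 0 → L_y = 280.0 N.
ΣF_x = 0: no horizontal applied forces, so L_x = 0.

L_x = 0, L_y = 280.0 N, R_y = 2720 N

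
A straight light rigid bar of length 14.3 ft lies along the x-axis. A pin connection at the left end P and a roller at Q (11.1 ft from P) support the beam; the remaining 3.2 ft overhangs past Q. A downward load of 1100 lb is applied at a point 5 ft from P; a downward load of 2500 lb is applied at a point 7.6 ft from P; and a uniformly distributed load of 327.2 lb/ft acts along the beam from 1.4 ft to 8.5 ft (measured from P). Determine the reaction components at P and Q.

Resultant of the distributed load: 327.2 × 7.1 = 2323.12 lb at 4.95 ft from P.
Taking moments about P: Q_y·11.1 − 1100·5 − 2500·7.6 − (327.2·7.1)·4.95 = 0 → Q_y = 35999.444/11.1 = 3243.19 ≈ 3243 lb.
ΣF_y = 0: P_y + 3243.19 − 1100 − 2500 − 327.2·7.1 = 0 → P_y = 2680 lb.
ΣF_x = 0: no horizontal applied forces, so P_x = 0.

P_x = 0, P_y = 2680 lb, Q_y = 3243 lb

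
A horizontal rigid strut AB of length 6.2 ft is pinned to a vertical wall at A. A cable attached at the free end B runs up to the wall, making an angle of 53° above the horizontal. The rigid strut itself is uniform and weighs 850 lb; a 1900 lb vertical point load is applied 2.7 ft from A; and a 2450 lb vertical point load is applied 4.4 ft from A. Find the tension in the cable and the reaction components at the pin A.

T = 3745 lb, A_x = 2254 lb, A_y = 2209 lb

ΣM about A: T·sin53°·6.2 − 850·3.1 − 1900·2.7 − 2450·4.4 = 0 → T = 18545/(6.2·0.798636) = 3745.3 ≈ 3745 lb.
ΣF_x = 0: A_x − T·cos53° = 0 → A_x = 3745.3 × 0.601815 = 2254 lb.
ΣF_y = 0: A_y + T·sin53° − 850 − 1900 − 2450 = 0 → A_y = 5200 − 3745.3 × 0.798636 = 2209 lb.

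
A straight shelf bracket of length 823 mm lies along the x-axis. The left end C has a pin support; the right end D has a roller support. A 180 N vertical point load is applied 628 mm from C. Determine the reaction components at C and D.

Moments about C: D_y·823 − 180·628 = 0 → D_y = 113040/823 = 137.351 ≈ 137.4 N.
ΣF_y = 0: C_y + 137.351 − 180 = 0 → C_y = 42.65 N.
ΣF_x = 0: no horizontal applied forces, so C_x = 0.

C_x = 0, C_y = 42.65 N, D_y = 137.4 N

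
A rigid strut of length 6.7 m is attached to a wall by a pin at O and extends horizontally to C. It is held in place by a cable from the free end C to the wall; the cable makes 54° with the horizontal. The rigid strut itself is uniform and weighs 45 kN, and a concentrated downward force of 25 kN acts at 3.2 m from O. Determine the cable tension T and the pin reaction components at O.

ΣM about O: T·sin54°·6.7 − 45·3.35 − 25·3.2 = 0 → T = 230.75/(6.7·0.809017) = 42.5705 ≈ 42.57 kN.
ΣF_x = 0: O_x − T·cos54° = 0 → O_x = 42.5705 × 0.587785 = 25.02 kN.
ΣF_y = 0: O_y + T·sin54° − 45 − 25 = 0 → O_y = 70 − 42.5705 × 0.809017 = 35.56 kN.

T = 42.57 kN, O_x = 25.02 kN, O_y = 35.56 kN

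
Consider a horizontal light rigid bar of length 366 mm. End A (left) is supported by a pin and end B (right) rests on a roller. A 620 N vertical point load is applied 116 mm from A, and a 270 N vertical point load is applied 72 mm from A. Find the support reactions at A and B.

ΣM about A: B_y·366 − 620·116 − 270·72 = 0 → B_y = 91360/366 = 249.617 ≈ 249.6 N.
ΣF_y = 0: A_y + 249.617 − 620 − 270 = 0 → A_y = 640.4 N.
ΣF_x = 0: no horizontal applied forces, so A_x = 0.

A_x = 0, A_y = 640.4 N, B_y = 249.6 N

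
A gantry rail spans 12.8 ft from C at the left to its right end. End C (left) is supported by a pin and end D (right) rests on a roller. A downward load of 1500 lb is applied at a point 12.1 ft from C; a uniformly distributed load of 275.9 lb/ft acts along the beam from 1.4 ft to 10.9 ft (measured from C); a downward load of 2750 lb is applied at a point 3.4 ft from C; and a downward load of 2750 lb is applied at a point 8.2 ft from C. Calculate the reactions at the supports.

C_x = 0, C_y = 4452 lb, D_y = 5169 lb

Resultant of the distributed load: 275.9 × 9.5 = 2621.05 lb at 6.15 ft from C.
Moments about C: D_y·12.8 − 1500·12.1 − (275.9·9.5)·6.15 − 2750·3.4 − 2750·8.2 = 0 → D_y = 66169.4575/12.8 = 5169.49 ≈ 5169 lb.
ΣF_y = 0: C_y + 5169.49 − 1500 − 275.9·9.5 − 2750 − 2750 = 0 → C_y = 4452 lb.
ΣF_x = 0: no horizontal applied forces, so C_x = 0.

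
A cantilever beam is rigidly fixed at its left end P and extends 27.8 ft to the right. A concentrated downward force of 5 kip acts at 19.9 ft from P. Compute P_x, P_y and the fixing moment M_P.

P_x = 0, P_y = 5.000 kip, M_P = 99.50 kip·ft

ΣF_x = 0: P_x = 0.
ΣF_y = 0: P_y − 5 = 0 → P_y = 5.000 kip.
ΣM about P: M_P − 5·19.9 = 0 → M_P = 99.50 kip·ft.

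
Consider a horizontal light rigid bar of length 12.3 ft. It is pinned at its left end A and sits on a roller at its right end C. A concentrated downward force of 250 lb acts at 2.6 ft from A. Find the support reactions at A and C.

A_x = 0, A_y = 197.2 lb, C_y = 52.85 lb

Taking moments about A: C_y·12.3 − 250·2.6 = 0 → C_y = 650/12.3 = 52.8455 ≈ 52.85 lb.
ΣF_y = 0: A_y + 52.8455 − 250 = 0 → A_y = 197.2 lb.
ΣF_x = 0: no horizontal applied forces, so A_x = 0.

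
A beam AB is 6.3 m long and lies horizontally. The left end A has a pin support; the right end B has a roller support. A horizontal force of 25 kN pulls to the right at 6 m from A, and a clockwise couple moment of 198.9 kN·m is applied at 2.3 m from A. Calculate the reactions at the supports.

A_x = -25.00 kN, A_y = -31.57 kN, B_y = 31.57 kN

Taking moments about A: B_y·6.3 − 198.9 = 0 → B_y = 198.9/6.3 = 31.5714 ≈ 31.57 kN.
ΣF_y = 0: A_y + 31.5714  = 0 → A_y = -31.57 kN.
ΣF_x = 0: A_x + 25 = 0 → A_x = -25.00 kN.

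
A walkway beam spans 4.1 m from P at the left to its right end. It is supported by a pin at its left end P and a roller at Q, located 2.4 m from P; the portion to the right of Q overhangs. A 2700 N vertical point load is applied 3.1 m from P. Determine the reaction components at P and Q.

Taking moments about P: Q_y·2.4 − 2700·3.1 = 0 → Q_y = 8370/2.4 = 3487.5 ≈ 3488 N.
ΣF_y = 0: P_y + 3487.5 − 2700 = 0 → P_y = -787.5 N.
ΣF_x = 0: no horizontal applied forces, so P_x = 0.

P_x = 0, P_y = -787.5 N, Q_y = 3488 N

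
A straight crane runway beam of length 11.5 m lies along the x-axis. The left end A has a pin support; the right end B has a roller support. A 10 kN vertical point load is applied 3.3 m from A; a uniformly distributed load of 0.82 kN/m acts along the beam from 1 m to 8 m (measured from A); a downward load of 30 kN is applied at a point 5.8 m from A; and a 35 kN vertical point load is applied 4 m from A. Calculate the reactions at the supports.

A_x = 0, A_y = 48.32 kN, B_y = 32.42 kN

Resultant of the distributed load: 0.82 × 7 = 5.74 kN at 4.5 m from A.
Taking moments about A: B_y·11.5 − 10·3.3 − (0.82·7)·4.5 − 30·5.8 − 35·4 = 0 → B_y = 372.83/11.5 = 32.42 kN.
ΣF_y = 0: A_y + 32.42 − 10 − 0.82·7 − 30 − 35 = 0 → A_y = 48.32 kN.
ΣF_x = 0: no horizontal applied forces, so A_x = 0.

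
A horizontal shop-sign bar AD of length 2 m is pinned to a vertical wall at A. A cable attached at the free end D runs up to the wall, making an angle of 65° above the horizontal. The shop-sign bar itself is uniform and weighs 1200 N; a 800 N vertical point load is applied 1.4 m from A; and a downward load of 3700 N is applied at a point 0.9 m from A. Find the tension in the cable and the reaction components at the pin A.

ΣM about A: T·sin65°·2 − 1200·1 − 800·1.4 − 3700·0.9 = 0 → T = 5650/(2·0.906308) = 3117.04 ≈ 3117 N.
ΣF_x = 0: A_x − T·cos65° = 0 → A_x = 3117.04 × 0.422618 = 1317 N.
ΣF_y = 0: A_y + T·sin65° − 1200 − 800 − 3700 = 0 → A_y = 5700 − 3117.04 × 0.906308 = 2875 N.

T = 3117 N, A_x = 1317 N, A_y = 2875 N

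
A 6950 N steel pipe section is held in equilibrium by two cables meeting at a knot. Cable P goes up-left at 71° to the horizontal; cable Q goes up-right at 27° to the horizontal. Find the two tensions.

ΣF_x = 0: −T_P·cos71° + T_Q·cos27° = 0 → T_Q = 0.365394·T_P.
ΣF_y = 0: T_P·sin71° + T_Q·sin27° = 6950.
Substitute: T_P·(0.945519 + 0.365394·0.45399) = 6950 → T_P = 6253.35 ≈ 6253 N.
Then T_Q = 0.365394 × 6253.35 = 2285 N.

T_P = 6253 N, T_Q = 2285 N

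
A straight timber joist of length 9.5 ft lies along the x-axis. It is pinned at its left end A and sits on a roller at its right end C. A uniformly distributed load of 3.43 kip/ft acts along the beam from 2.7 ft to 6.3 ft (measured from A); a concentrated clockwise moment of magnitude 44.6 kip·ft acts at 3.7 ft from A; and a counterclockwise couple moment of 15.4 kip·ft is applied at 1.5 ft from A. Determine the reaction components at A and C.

A_x = 0, A_y = 3.425 kip, C_y = 8.923 kip

Resultant of the distributed load: 3.43 × 3.6 = 12.348 kip at 4.5 ft from A.
ΣM about A: C_y·9.5 − (3.43·3.6)·4.5 − 44.6 + 15.4 = 0 → C_y = 84.766/9.5 = 8.92274 ≈ 8.923 kip.
ΣF_y = 0: A_y + 8.92274 − 3.43·3.6 = 0 → A_y = 3.425 kip.
ΣF_x = 0: no horizontal applied forces, so A_x = 0.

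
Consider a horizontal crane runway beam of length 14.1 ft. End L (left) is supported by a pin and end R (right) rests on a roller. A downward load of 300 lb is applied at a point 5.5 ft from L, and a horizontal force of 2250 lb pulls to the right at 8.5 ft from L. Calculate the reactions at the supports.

L_x = -2250 lb, L_y = 183.0 lb, R_y = 117.0 lb

Moments about L: R_y·14.1 − 300·5.5 = 0 → R_y = 1650/14.1 = 117.021 ≈ 117.0 lb.
ΣF_y = 0: L_y + 117.021 − 300 = 0 → L_y = 183.0 lb.
ΣF_x = 0: L_x + 2250 = 0 → L_x = -2250 lb.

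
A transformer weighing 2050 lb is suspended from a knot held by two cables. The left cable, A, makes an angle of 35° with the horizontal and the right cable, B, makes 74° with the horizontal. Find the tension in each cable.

ΣF_x = 0: −T_A·cos35° + T_B·cos74° = 0 → T_B = 2.97185·T_A.
ΣF_y = 0: T_A·sin35° + T_B·sin74° = 2050.
Substitute: T_A·(0.573576 + 2.97185·0.961262) = 2050 → T_A = 597.615 ≈ 597.6 lb.
Then T_B = 2.97185 × 597.615 = 1776 lb.

T_A = 597.6 lb, T_B = 1776 lb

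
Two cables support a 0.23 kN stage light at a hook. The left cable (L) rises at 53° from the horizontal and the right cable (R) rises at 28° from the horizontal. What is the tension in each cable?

ΣF_x = 0: −T_L·cos53° + T_R·cos28° = 0 → T_R = 0.681598·T_L.
ΣF_y = 0: T_L·sin53° + T_R·sin28° = 0.23.
Substitute: T_L·(0.798636 + 0.681598·0.469472) = 0.23 → T_L = 0.205609 ≈ 0.2056 kN.
Then T_R = 0.681598 × 0.205609 = 0.1401 kN.

T_L = 0.2056 kN, T_R = 0.1401 kN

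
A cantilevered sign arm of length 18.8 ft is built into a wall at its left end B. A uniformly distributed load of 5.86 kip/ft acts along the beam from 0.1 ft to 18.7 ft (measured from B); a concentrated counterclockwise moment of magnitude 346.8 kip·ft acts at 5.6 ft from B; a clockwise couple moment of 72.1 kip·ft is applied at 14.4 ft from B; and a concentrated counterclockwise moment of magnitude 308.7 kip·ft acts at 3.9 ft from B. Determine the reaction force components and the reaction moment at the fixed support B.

Resultant of the distributed load: 5.86 × 18.6 = 108.996 kip at 9.4 ft from B.
ΣF_x = 0: B_x = 0.
ΣF_y = 0: B_y − 5.86·18.6 = 0 → B_y = 109.0 kip.
ΣM about B: M_B − (5.86·18.6)·9.4 + 346.8 − 72.1 + 308.7 = 0 → M_B = 441.2 kip·ft.

B_x = 0, B_y = 109.0 kip, M_B = 441.2 kip·ft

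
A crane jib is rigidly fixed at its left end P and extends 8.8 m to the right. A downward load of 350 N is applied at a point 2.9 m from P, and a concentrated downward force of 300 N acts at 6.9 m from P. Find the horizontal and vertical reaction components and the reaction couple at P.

P_x = 0, P_y = 650.0 N, M_P = 3085 N·m

ΣF_x = 0: P_x = 0.
ΣF_y = 0: P_y − 350 − 300 = 0 → P_y = 650.0 N.
ΣM about P: M_P − 350·2.9 − 300·6.9 = 0 → M_P = 3085 N·m.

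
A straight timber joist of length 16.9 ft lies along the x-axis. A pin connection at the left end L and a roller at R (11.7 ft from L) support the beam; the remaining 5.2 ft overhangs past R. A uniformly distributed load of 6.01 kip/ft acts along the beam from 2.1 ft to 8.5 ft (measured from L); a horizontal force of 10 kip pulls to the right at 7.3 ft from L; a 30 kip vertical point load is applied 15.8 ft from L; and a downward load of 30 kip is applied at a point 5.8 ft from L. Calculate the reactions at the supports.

Resultant of the distributed load: 6.01 × 6.4 = 38.464 kip at 5.3 ft from L.
ΣM about L: R_y·11.7 − (6.01·6.4)·5.3 − 30·15.8 − 30·5.8 = 0 → R_y = 851.8592/11.7 = 72.8085 ≈ 72.81 kip.
ΣF_y = 0: L_y + 72.8085 − 6.01·6.4 − 30 − 30 = 0 → L_y = 25.66 kip.
ΣF_x = 0: L_x + 10 = 0 → L_x = -10.00 kip.

L_x = -10.00 kip, L_y = 25.66 kip, R_y = 72.81 kip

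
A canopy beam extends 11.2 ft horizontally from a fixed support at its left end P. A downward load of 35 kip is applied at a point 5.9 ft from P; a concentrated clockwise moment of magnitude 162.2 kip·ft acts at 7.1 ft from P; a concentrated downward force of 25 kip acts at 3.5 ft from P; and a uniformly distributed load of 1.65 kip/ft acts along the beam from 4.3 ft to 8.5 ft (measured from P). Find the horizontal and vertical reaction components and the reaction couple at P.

P_x = 0, P_y = 66.93 kip, M_P = 500.6 kip·ft

Resultant of the distributed load: 1.65 × 4.2 = 6.93 kip at 6.4 ft from P.
ΣF_x = 0: P_x = 0.
ΣF_y = 0: P_y − 35 − 25 − 1.65·4.2 = 0 → P_y = 66.93 kip.
ΣM about P: M_P − 35·5.9 − 162.2 − 25·3.5 − (1.65·4.2)·6.4 = 0 → M_P = 500.6 kip·ft.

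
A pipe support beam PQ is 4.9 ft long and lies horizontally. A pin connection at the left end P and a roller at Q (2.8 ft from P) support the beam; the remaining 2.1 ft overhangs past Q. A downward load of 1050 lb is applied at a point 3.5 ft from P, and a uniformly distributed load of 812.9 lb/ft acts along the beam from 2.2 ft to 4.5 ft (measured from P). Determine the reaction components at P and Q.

Resultant of the distributed load: 812.9 × 2.3 = 1869.67 lb at 3.35 ft from P.
Moments about P: Q_y·2.8 − 1050·3.5 − (812.9·2.3)·3.35 = 0 → Q_y = 9938.3945/2.8 = 3549.43 ≈ 3549 lb.
ΣF_y = 0: P_y + 3549.43 − 1050 − 812.9·2.3 = 0 → P_y = -629.8 lb.
ΣF_x = 0: no horizontal applied forces, so P_x = 0.

P_x = 0, P_y = -629.8 lb, Q_y = 3549 lb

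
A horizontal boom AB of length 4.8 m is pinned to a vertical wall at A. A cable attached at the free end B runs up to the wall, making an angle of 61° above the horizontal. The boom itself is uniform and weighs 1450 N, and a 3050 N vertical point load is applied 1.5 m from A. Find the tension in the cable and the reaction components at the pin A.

T = 1919 N, A_x = 930.2 N, A_y = 2822 N

ΣM about A: T·sin61°·4.8 − 1450·2.4 − 3050·1.5 = 0 → T = 8055/(4.8·0.87462) = 1918.69 ≈ 1919 N.
ΣF_x = 0: A_x − T·cos61° = 0 → A_x = 1918.69 × 0.48481 = 930.2 N.
ΣF_y = 0: A_y + T·sin61° − 1450 − 3050 = 0 → A_y = 4500 − 1918.69 × 0.87462 = 2822 N.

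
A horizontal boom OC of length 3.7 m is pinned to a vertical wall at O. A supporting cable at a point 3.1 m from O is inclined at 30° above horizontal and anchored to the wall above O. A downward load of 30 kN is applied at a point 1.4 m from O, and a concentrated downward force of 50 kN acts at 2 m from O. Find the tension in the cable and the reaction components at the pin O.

ΣM about O: T·sin30°·3.1 − 30·1.4 − 50·2 = 0 → T = 142/(3.1·0.5) = 91.6129 ≈ 91.61 kN.
ΣF_x = 0: O_x − T·cos30° = 0 → O_x = 91.6129 × 0.866025 = 79.34 kN.
ΣF_y = 0: O_y + T·sin30° − 30 − 50 = 0 → O_y = 80 − 91.6129 × 0.5 = 34.19 kN.

T = 91.61 kN, O_x = 79.34 kN, O_y = 34.19 kN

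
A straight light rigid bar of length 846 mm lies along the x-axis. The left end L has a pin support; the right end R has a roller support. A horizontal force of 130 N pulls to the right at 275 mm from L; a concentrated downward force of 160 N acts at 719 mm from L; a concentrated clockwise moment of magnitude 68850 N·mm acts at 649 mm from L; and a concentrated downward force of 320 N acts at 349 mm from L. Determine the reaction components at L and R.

Taking moments about L: R_y·846 − 160·719 − 68850 − 320·349 = 0 → R_y = 295570/846 = 349.374 ≈ 349.4 N.
ΣF_y = 0: L_y + 349.374 − 160 − 320 = 0 → L_y = 130.6 N.
ΣF_x = 0: L_x + 130 = 0 → L_x = -130.0 N.

L_x = -130.0 N, L_y = 130.6 N, R_y = 349.4 N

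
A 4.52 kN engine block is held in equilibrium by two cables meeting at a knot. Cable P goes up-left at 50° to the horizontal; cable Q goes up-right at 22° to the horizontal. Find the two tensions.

ΣF_x = 0: −T_P·cos50° + T_Q·cos22° = 0 → T_Q = 0.693269·T_P.
ΣF_y = 0: T_P·sin50° + T_Q·sin22° = 4.52.
Substitute: T_P·(0.766044 + 0.693269·0.374607) = 4.52 → T_P = 4.40654 ≈ 4.407 kN.
Then T_Q = 0.693269 × 4.40654 = 3.055 kN.

T_P = 4.407 kN, T_Q = 3.055 kN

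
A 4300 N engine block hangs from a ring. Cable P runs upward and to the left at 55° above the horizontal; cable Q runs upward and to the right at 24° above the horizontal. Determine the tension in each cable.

T_P = 4002 N, T_Q = 2513 N

ΣF_x = 0: −T_P·cos55° + T_Q·cos24° = 0 → T_Q = 0.627858·T_P.
ΣF_y = 0: T_P·sin55° + T_Q·sin24° = 4300.
Substitute: T_P·(0.819152 + 0.627858·0.406737) = 4300 → T_P = 4001.77 ≈ 4002 N.
Then T_Q = 0.627858 × 4001.77 = 2513 N.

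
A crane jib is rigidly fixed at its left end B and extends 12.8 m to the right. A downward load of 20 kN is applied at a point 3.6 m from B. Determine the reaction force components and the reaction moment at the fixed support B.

B_x = 0, B_y = 20.00 kN, M_B = 72.00 kN·m

ΣF_x = 0: B_x = 0.
ΣF_y = 0: B_y − 20 = 0 → B_y = 20.00 kN.
ΣM about B: M_B − 20·3.6 = 0 → M_B = 72.00 kN·m.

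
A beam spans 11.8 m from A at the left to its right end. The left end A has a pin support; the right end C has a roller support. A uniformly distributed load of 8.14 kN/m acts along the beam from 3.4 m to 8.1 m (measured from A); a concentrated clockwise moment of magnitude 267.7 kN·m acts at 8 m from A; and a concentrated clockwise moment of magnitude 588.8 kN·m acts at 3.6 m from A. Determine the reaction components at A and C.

Resultant of the distributed load: 8.14 × 4.7 = 38.258 kN at 5.75 m from A.
ΣM about A: C_y·11.8 − (8.14·4.7)·5.75 − 267.7 − 588.8 = 0 → C_y = 1076.4835/11.8 = 91.2274 ≈ 91.23 kN.
ΣF_y = 0: A_y + 91.2274 − 8.14·4.7 = 0 → A_y = -52.97 kN.
ΣF_x = 0: no horizontal applied forces, so A_x = 0.

A_x = 0, A_y = -52.97 kN, C_y = 91.23 kN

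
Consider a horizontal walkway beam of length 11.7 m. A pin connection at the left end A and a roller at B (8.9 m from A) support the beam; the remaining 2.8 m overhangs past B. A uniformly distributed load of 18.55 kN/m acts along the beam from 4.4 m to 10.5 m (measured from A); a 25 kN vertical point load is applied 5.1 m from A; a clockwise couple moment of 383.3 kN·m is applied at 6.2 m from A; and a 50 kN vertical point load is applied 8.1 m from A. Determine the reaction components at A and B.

A_x = 0, A_y = -9.464 kN, B_y = 197.6 kN

Resultant of the distributed load: 18.55 × 6.1 = 113.155 kN at 7.45 m from A.
ΣM about A: B_y·8.9 − (18.55·6.1)·7.45 − 25·5.1 − 383.3 − 50·8.1 = 0 → B_y = 1758.80475/8.9 = 197.619 ≈ 197.6 kN.
ΣF_y = 0: A_y + 197.619 − 18.55·6.1 − 25 − 50 = 0 → A_y = -9.464 kN.
ΣF_x = 0: no horizontal applied forces, so A_x = 0.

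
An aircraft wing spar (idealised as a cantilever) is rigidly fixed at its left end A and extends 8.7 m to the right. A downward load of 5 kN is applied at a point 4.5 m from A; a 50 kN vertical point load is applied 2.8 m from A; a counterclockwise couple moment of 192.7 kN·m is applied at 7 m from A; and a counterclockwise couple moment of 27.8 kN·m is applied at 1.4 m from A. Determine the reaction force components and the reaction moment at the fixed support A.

A_x = 0, A_y = 55.00 kN, M_A = -58.00 kN·m

ΣF_x = 0: A_x = 0.
ΣF_y = 0: A_y − 5 − 50 = 0 → A_y = 55.00 kN.
ΣM about A: M_A − 5·4.5 − 50·2.8 + 192.7 + 27.8 = 0 → M_A = -58.00 kN·m.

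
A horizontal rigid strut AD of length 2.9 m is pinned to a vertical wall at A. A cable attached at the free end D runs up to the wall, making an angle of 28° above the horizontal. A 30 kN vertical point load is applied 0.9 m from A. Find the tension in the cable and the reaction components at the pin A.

ΣM about A: T·sin28°·2.9 − 30·0.9 = 0 → T = 27/(2.9·0.469472) = 19.8315 ≈ 19.83 kN.
ΣF_x = 0: A_x − T·cos28° = 0 → A_x = 19.8315 × 0.882948 = 17.51 kN.
ΣF_y = 0: A_y + T·sin28° − 30 = 0 → A_y = 30 − 19.8315 × 0.469472 = 20.69 kN.

T = 19.83 kN, A_x = 17.51 kN, A_y = 20.69 kN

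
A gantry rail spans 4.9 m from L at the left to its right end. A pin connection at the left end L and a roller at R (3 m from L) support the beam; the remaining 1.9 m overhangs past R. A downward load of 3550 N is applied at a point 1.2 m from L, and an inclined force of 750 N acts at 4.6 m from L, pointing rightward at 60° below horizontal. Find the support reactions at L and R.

Taking moments about L: R_y·3 − 3550·1.2 − 750·sin60°·4.6 = 0 → R_y = 7247.79/3 = 2415.93 ≈ 2416 N.
ΣF_y = 0: L_y + 2415.93 − 3550 − 750·sin60° = 0 → L_y = 1784 N.
ΣF_x = 0: L_x + 750·cos60° = 0 → L_x = -375.0 N.

L_x = -375.0 N, L_y = 1784 N, R_y = 2416 N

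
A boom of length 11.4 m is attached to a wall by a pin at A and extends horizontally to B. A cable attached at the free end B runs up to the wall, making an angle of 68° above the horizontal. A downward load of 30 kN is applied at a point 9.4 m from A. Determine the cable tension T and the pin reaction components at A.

T = 26.68 kN, A_x = 9.994 kN, A_y = 5.263 kN

ΣM about A: T·sin68°·11.4 − 30·9.4 = 0 → T = 282/(11.4·0.927184) = 26.6795 ≈ 26.68 kN.
ΣF_x = 0: A_x − T·cos68° = 0 → A_x = 26.6795 × 0.374607 = 9.994 kN.
ΣF_y = 0: A_y + T·sin68° − 30 = 0 → A_y = 30 − 26.6795 × 0.927184 = 5.263 kN.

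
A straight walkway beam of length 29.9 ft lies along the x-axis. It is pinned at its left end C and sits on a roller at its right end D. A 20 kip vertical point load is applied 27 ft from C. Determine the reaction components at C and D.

C_x = 0, C_y = 1.940 kip, D_y = 18.06 kip

ΣM about C: D_y·29.9 − 20·27 = 0 → D_y = 540/29.9 = 18.0602 ≈ 18.06 kip.
ΣF_y = 0: C_y + 18.0602 − 20 = 0 → C_y = 1.940 kip.
ΣF_x = 0: no horizontal applied forces, so C_x = 0.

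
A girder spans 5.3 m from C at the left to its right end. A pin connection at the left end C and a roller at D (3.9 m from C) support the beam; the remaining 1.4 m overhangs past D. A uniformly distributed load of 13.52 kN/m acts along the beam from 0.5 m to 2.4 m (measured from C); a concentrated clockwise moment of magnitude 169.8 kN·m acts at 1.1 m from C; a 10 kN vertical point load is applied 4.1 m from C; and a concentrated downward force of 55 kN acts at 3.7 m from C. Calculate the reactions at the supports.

C_x = 0, C_y = -25.09 kN, D_y = 115.8 kN

Resultant of the distributed load: 13.52 × 1.9 = 25.688 kN at 1.45 m from C.
ΣM about C: D_y·3.9 − (13.52·1.9)·1.45 − 169.8 − 10·4.1 − 55·3.7 = 0 → D_y = 451.5476/3.9 = 115.781 ≈ 115.8 kN.
ΣF_y = 0: C_y + 115.781 − 13.52·1.9 − 10 − 55 = 0 → C_y = -25.09 kN.
ΣF_x = 0: no horizontal applied forces, so C_x = 0.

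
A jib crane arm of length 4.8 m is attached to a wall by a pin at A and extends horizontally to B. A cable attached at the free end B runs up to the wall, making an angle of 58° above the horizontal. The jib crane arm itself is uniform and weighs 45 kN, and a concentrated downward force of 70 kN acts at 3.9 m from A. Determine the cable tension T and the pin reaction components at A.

ΣM about A: T·sin58°·4.8 − 45·2.4 − 70·3.9 = 0 → T = 381/(4.8·0.848048) = 93.5973 ≈ 93.60 kN.
ΣF_x = 0: A_x − T·cos58° = 0 → A_x = 93.5973 × 0.529919 = 49.60 kN.
ΣF_y = 0: A_y + T·sin58° − 45 − 70 = 0 → A_y = 115 − 93.5973 × 0.848048 = 35.62 kN.

T = 93.60 kN, A_x = 49.60 kN, A_y = 35.62 kN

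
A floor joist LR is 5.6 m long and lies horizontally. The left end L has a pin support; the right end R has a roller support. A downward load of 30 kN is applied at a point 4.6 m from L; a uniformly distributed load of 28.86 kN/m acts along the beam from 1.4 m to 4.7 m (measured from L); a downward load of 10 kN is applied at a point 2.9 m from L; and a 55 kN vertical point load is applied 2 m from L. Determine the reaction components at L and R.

L_x = 0, L_y = 88.90 kN, R_y = 101.3 kN

Resultant of the distributed load: 28.86 × 3.3 = 95.238 kN at 3.05 m from L.
ΣM about L: R_y·5.6 − 30·4.6 − (28.86·3.3)·3.05 − 10·2.9 − 55·2 = 0 → R_y = 567.4759/5.6 = 101.335 ≈ 101.3 kN.
ΣF_y = 0: L_y + 101.335 − 30 − 28.86·3.3 − 10 − 55 = 0 → L_y = 88.90 kN.
ΣF_x = 0: no horizontal applied forces, so L_x = 0.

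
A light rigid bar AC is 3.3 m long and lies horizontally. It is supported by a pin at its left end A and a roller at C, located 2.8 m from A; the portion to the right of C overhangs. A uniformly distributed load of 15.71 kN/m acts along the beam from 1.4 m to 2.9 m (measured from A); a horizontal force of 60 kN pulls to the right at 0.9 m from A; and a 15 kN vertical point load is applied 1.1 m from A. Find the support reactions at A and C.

A_x = -60.00 kN, A_y = 14.58 kN, C_y = 23.99 kN

Resultant of the distributed load: 15.71 × 1.5 = 23.565 kN at 2.15 m from A.
Moments about A: C_y·2.8 − (15.71·1.5)·2.15 − 15·1.1 = 0 → C_y = 67.16475/2.8 = 23.9874 ≈ 23.99 kN.
ΣF_y = 0: A_y + 23.9874 − 15.71·1.5 − 15 = 0 → A_y = 14.58 kN.
ΣF_x = 0: A_x + 60 = 0 → A_x = -60.00 kN.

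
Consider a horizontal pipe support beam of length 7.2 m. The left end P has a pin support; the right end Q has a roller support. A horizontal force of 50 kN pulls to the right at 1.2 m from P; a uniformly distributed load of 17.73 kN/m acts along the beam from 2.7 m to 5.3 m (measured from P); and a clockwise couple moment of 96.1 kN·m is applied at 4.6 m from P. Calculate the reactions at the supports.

P_x = -50.00 kN, P_y = 7.141 kN, Q_y = 38.96 kN

Resultant of the distributed load: 17.73 × 2.6 = 46.098 kN at 4 m from P.
Moments about P: Q_y·7.2 − (17.73·2.6)·4 − 96.1 = 0 → Q_y = 280.492/7.2 = 38.9572 ≈ 38.96 kN.
ΣF_y = 0: P_y + 38.9572 − 17.73·2.6 = 0 → P_y = 7.141 kN.
ΣF_x = 0: P_x + 50 = 0 → P_x = -50.00 kN.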